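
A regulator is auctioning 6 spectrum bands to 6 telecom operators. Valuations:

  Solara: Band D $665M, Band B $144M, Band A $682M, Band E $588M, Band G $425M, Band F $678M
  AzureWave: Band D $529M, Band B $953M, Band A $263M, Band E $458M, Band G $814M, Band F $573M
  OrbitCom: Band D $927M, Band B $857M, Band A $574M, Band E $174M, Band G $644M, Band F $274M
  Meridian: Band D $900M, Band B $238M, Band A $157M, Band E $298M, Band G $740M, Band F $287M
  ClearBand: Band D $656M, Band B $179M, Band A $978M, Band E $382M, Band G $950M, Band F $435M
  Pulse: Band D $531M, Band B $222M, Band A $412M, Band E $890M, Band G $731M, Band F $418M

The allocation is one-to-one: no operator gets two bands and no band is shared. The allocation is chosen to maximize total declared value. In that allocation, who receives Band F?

Optimal: Solara→Band F ($678M), AzureWave→Band B ($953M), OrbitCom→Band D ($927M), Meridian→Band G ($740M), ClearBand→Band A ($978M), Pulse→Band E ($890M) — total 678+953+927+740+978+890 = $5166M.
Row-greedy (each operator in turn takes its best remaining band) gives $4627M, worse by 539.
Swapping OrbitCom↔Solara (OrbitCom→Band F $274M, Solara→Band D $665M) loses 666.
Every other assignment is strictly worse.
Solara's own top band is Band A ($682M), but forcing Solara→Band A and reassigning the rest optimally gives only $4852M — worse by 314.

Solara receives Band F.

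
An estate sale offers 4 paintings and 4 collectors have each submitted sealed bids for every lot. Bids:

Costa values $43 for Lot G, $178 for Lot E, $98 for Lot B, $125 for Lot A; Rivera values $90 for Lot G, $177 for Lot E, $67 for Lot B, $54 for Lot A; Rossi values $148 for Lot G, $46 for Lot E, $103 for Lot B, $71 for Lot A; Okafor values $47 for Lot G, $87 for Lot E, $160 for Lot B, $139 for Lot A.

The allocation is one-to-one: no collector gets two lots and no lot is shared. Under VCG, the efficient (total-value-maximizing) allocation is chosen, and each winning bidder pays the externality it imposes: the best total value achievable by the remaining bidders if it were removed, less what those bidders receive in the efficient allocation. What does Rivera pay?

Efficient allocation: Costa→Lot A ($125), Rivera→Lot E ($177), Rossi→Lot G ($148), Okafor→Lot B ($160); total welfare W = $610.
Rivera receives Lot E at value $177, so the others get W − 177 = $433.
Without Rivera: best allocation of the remaining 3 bidders over all 4 lots is Costa→Lot E ($178), Rossi→Lot G ($148), Okafor→Lot B ($160), total $486.
VCG payment = (others' best without Rivera) − (others' welfare with Rivera) = 486 − 433 = $53.

Rivera pays $53.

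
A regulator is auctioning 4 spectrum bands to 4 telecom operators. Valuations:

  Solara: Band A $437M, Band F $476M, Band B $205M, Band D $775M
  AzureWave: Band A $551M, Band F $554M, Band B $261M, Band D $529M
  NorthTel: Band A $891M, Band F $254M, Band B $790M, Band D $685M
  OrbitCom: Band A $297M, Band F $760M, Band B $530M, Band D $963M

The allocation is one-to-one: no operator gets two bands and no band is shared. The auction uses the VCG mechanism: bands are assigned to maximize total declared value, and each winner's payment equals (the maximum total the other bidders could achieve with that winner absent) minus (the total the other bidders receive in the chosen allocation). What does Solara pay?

Efficient allocation: Solara→Band D ($775M), AzureWave→Band A ($551M), NorthTel→Band B ($790M), OrbitCom→Band F ($760M); total welfare W = $2876M.
Solara receives Band D at value $775M, so the others get W − 775 = $2101M.
Without Solara: best allocation of the remaining 3 bidders over all 4 bands is AzureWave→Band F ($554M), NorthTel→Band A ($891M), OrbitCom→Band D ($963M), total $2408M.
VCG payment = (others' best without Solara) − (others' welfare with Solara) = 2408 − 2101 = $307M.

Solara pays $307M.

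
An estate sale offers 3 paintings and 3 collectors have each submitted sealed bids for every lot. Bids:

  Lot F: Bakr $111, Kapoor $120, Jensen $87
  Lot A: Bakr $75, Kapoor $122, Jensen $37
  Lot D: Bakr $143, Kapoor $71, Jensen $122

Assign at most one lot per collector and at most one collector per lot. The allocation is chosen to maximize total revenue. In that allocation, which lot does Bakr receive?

Bakr receives Lot F.

Optimal: Bakr→Lot F ($111), Kapoor→Lot A ($122), Jensen→Lot D ($122) — total 111+122+122 = $355.
Row-greedy (each collector in turn takes its best remaining lot) gives $352, worse by 3.
Swapping Bakr↔Jensen (Bakr→Lot D $143, Jensen→Lot F $87) loses 3.
Bakr's own top lot is Lot D ($143), but forcing Bakr→Lot D and reassigning the rest optimally gives only $352 — worse by 3.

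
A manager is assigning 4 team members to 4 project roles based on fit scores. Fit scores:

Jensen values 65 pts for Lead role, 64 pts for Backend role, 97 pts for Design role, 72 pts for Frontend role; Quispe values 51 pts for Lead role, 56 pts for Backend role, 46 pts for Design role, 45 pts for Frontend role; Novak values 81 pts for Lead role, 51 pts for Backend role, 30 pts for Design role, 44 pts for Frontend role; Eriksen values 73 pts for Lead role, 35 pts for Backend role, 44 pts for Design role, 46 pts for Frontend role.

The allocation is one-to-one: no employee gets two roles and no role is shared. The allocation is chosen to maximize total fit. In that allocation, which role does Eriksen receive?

Eriksen receives Frontend role.

Optimal: Jensen→Design role (97 pts), Quispe→Backend role (56 pts), Novak→Lead role (81 pts), Eriksen→Frontend role (46 pts) — total 97+56+81+46 = 280 pts.
Column-greedy (each role in turn goes to its best remaining employee) gives 237 pts, worse by 43.
Every other assignment is strictly worse.
Eriksen's own top role is Lead role (73 pts), but forcing Eriksen→Lead role and reassigning the rest optimally gives only 270 pts — worse by 10.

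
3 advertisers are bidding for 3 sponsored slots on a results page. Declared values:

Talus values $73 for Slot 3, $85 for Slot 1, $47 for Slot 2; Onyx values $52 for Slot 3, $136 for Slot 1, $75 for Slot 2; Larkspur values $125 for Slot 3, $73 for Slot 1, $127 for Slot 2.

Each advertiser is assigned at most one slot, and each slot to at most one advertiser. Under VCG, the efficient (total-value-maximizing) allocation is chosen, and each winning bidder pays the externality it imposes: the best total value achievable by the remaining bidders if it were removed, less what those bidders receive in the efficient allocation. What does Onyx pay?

Onyx pays $12.

Efficient allocation: Talus→Slot 3 ($73), Onyx→Slot 1 ($136), Larkspur→Slot 2 ($127); total welfare W = $336.
Onyx receives Slot 1 at value $136, so the others get W − 136 = $200.
Without Onyx: best allocation of the remaining 2 bidders over all 3 slots is Talus→Slot 1 ($85), Larkspur→Slot 2 ($127), total $212.
VCG payment = (others' best without Onyx) − (others' welfare with Onyx) = 212 − 200 = $12.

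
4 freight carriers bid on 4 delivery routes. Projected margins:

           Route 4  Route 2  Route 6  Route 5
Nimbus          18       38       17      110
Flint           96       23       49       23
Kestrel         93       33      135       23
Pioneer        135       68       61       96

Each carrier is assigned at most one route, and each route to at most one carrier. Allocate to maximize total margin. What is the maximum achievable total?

Optimal: Nimbus→Route 5 ($110k), Flint→Route 4 ($96k), Kestrel→Route 6 ($135k), Pioneer→Route 2 ($68k) — total 110+96+135+68 = $409k.
Max-entry greedy (repeatedly take the single best remaining cell) gives $403k, worse by 6.
Next-best assignment: Nimbus→Route 5, Flint→Route 2, Kestrel→Route 6, Pioneer→Route 4 = $403k.
Swapping Flint↔Nimbus (Flint→Route 5 $23k, Nimbus→Route 4 $18k) loses 165.

Maximum total: $409k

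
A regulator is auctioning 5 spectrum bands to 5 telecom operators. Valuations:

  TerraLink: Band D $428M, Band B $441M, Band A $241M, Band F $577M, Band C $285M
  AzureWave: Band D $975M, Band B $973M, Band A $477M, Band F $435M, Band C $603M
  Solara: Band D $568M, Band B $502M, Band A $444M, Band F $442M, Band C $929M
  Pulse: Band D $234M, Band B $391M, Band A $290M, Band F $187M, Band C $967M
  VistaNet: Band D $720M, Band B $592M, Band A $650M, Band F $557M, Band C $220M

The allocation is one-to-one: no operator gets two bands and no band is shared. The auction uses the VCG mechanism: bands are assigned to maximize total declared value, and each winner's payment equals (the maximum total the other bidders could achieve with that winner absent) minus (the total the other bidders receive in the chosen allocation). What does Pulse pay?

Pulse pays $431M.

Efficient allocation: TerraLink→Band F ($577M), AzureWave→Band B ($973M), Solara→Band D ($568M), Pulse→Band C ($967M), VistaNet→Band A ($650M); total welfare W = $3735M.
Pulse receives Band C at value $967M, so the others get W − 967 = $2768M.
Without Pulse: best allocation of the remaining 4 bidders over all 5 bands is TerraLink→Band F ($577M), AzureWave→Band B ($973M), Solara→Band C ($929M), VistaNet→Band D ($720M), total $3199M.
VCG payment = (others' best without Pulse) − (others' welfare with Pulse) = 3199 − 2768 = $431M.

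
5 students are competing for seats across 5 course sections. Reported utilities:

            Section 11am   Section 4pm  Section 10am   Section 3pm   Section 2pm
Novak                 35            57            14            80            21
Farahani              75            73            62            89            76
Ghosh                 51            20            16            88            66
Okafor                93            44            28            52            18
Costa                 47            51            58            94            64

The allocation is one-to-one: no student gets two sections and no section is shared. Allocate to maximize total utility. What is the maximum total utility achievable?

Optimal: Novak→Section 4pm (57 points), Farahani→Section 10am (62 points), Ghosh→Section 2pm (66 points), Okafor→Section 11am (93 points), Costa→Section 3pm (94 points) — total 57+62+66+93+94 = 372 points.
Max-entry greedy (repeatedly take the single best remaining cell) gives 336 points, worse by 36.
No other one-to-one assignment exceeds 372 points.

Maximum total: 372 points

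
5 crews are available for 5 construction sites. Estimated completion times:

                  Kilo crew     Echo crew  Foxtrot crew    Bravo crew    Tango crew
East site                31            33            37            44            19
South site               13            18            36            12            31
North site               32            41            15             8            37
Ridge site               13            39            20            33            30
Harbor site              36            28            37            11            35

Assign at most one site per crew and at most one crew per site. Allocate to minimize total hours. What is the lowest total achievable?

Treat this as an assignment problem: match each crew to one site.
Optimal: Kilo crew→Ridge site (13 hours), Echo crew→South site (18 hours), Foxtrot crew→North site (15 hours), Bravo crew→Harbor site (11 hours), Tango crew→East site (19 hours) — total 13+18+15+11+19 = 76 hours.
Row-greedy (each crew in turn takes its cheapest remaining site) gives 108 hours, worse by 32.
Next-best assignment: Kilo crew→Ridge site, Echo crew→Harbor site, Foxtrot crew→North site, Bravo crew→South site, Tango crew→East site = 87 hours.
Checked against all permutations: 76 hours is optimal.

Minimum total: 76 hours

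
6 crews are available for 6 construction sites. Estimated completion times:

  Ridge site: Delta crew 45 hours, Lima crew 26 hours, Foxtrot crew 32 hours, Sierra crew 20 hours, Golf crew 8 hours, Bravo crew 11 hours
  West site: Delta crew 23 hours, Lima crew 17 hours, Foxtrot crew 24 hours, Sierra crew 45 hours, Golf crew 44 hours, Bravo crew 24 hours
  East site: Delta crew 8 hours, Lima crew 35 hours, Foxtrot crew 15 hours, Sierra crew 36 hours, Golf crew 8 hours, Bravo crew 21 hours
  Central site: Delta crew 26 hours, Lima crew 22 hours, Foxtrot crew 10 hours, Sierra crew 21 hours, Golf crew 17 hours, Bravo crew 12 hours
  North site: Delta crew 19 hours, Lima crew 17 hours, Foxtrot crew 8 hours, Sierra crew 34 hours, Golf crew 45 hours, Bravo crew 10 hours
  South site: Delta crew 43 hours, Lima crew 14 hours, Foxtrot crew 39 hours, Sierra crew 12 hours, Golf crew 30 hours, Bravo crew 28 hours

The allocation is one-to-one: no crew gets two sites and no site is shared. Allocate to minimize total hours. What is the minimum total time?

Min total: 65 hours

Optimal: Delta crew→East site (8 hours), Lima crew→West site (17 hours), Foxtrot crew→Central site (10 hours), Sierra crew→South site (12 hours), Golf crew→Ridge site (8 hours), Bravo crew→North site (10 hours) — total 8+17+10+12+8+10 = 65 hours.
Row-greedy (each crew in turn takes its cheapest remaining site) gives 91 hours, worse by 26.
No other one-to-one assignment undercuts 65 hours.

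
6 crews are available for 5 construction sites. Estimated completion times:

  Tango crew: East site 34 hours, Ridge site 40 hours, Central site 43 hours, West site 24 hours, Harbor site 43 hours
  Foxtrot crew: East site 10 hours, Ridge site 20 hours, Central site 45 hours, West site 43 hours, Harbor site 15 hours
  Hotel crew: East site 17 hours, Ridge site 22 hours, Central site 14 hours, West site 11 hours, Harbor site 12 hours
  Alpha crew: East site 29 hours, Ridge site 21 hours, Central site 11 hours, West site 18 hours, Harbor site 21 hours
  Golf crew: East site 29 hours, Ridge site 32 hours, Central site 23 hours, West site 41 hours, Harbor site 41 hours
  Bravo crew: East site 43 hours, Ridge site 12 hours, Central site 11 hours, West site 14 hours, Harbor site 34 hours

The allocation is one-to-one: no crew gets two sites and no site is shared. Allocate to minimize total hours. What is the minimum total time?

Optimal: Foxtrot crew→East site (10 hours), Bravo crew→Ridge site (12 hours), Alpha crew→Central site (11 hours), Tango crew→West site (24 hours), Hotel crew→Harbor site (12 hours) — total 10+12+11+24+12 = 69 hours.
Every other assignment is strictly worse.

Minimum total: 69 hours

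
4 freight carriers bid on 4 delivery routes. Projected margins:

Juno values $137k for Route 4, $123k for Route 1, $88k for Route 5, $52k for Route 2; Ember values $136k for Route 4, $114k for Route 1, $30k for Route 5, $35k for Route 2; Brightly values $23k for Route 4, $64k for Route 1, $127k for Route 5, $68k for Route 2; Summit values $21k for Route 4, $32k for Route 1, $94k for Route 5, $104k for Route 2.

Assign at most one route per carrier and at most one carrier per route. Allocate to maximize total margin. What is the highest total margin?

This is a one-to-one assignment (maximum-weight bipartite matching).
Optimal: Juno→Route 1 ($123k), Ember→Route 4 ($136k), Brightly→Route 5 ($127k), Summit→Route 2 ($104k) — total 123+136+127+104 = $490k.
Row-greedy (each carrier in turn takes its best remaining route) gives $482k, worse by 8.
Every other assignment is strictly worse.

Max total: $490k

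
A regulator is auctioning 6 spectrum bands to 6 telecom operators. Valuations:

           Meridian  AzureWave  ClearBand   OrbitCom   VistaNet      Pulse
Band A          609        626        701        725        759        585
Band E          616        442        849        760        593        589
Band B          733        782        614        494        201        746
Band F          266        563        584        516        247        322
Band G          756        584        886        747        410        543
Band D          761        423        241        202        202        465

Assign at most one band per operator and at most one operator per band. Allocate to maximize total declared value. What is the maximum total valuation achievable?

Maximum total: $4475M

Optimal: Meridian→Band D ($761M), AzureWave→Band F ($563M), ClearBand→Band G ($886M), OrbitCom→Band E ($760M), VistaNet→Band A ($759M), Pulse→Band B ($746M) — total 761+563+886+760+759+746 = $4475M.
Row-greedy (each operator in turn takes its best remaining band) gives $4270M, worse by 205.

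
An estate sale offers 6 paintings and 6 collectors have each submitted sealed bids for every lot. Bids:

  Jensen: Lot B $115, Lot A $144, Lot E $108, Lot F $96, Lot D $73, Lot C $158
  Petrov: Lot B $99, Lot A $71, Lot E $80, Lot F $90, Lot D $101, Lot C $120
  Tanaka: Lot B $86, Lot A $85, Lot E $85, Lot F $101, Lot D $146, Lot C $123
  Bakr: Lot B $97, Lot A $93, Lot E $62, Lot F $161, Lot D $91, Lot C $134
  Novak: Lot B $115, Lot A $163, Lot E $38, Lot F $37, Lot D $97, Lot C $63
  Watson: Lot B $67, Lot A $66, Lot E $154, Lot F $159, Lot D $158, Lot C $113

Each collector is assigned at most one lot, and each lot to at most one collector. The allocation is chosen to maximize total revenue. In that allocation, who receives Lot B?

This is a one-to-one assignment (maximum-weight bipartite matching).
Optimal: Jensen→Lot C ($158), Petrov→Lot B ($99), Tanaka→Lot D ($146), Bakr→Lot F ($161), Novak→Lot A ($163), Watson→Lot E ($154) — total 158+99+146+161+163+154 = $881.
Max-entry greedy (repeatedly take the single best remaining cell) gives $824, worse by 57.
No other one-to-one assignment exceeds $881.
Petrov's own top lot is Lot C ($120), but forcing Petrov→Lot C and reassigning the rest optimally gives only $859 — worse by 22.

Petrov receives Lot B.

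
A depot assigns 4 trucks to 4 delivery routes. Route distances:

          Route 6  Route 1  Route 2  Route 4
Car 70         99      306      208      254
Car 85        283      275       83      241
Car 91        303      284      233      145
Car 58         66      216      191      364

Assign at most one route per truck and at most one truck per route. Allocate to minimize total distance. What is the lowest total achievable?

This is a one-to-one assignment (minimum-cost bipartite matching).
Optimal: Car 70→Route 6 (99 km), Car 85→Route 2 (83 km), Car 91→Route 4 (145 km), Car 58→Route 1 (216 km) — total 99+83+145+216 = 543 km.
Min-entry greedy (repeatedly take the single cheapest remaining cell) gives 600 km, worse by 57.
Next-best assignment: Car 70→Route 1, Car 85→Route 2, Car 91→Route 4, Car 58→Route 6 = 600 km.
Swapping Car 91↔Car 70 (Car 91→Route 6 303 km, Car 70→Route 4 254 km) adds 313.

Minimum total: 543 km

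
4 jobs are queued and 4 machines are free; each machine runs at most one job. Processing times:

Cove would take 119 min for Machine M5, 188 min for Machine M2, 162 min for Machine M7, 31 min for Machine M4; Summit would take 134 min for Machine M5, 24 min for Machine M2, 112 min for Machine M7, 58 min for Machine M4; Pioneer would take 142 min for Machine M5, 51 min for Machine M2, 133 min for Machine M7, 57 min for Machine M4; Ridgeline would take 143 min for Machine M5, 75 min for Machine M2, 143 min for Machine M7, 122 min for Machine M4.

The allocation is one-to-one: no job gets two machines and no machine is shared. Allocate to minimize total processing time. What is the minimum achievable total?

Treat this as an assignment problem: match each job to one machine.
Optimal: Cove→Machine M4 (31 min), Summit→Machine M2 (24 min), Pioneer→Machine M7 (133 min), Ridgeline→Machine M5 (143 min) — total 31+24+133+143 = 331 min.
Column-greedy (each machine in turn goes to its cheapest remaining job) gives 398 min, worse by 67.
Next-best assignment: Cove→Machine M4, Summit→Machine M7, Pioneer→Machine M2, Ridgeline→Machine M5 = 337 min.
No other one-to-one assignment undercuts 331 min.

Min total: 331 min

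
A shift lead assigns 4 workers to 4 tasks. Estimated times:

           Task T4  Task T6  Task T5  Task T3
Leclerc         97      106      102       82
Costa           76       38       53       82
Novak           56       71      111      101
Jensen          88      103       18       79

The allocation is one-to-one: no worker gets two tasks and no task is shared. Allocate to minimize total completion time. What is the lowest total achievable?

Min total: 194 min

This is a one-to-one assignment (minimum-cost bipartite matching).
Optimal: Leclerc→Task T3 (82 min), Costa→Task T6 (38 min), Novak→Task T4 (56 min), Jensen→Task T5 (18 min) — total 82+38+56+18 = 194 min.
Next-best assignment: Leclerc→Task T3, Costa→Task T4, Novak→Task T6, Jensen→Task T5 = 247 min.
Checked against all permutations: 194 min is optimal.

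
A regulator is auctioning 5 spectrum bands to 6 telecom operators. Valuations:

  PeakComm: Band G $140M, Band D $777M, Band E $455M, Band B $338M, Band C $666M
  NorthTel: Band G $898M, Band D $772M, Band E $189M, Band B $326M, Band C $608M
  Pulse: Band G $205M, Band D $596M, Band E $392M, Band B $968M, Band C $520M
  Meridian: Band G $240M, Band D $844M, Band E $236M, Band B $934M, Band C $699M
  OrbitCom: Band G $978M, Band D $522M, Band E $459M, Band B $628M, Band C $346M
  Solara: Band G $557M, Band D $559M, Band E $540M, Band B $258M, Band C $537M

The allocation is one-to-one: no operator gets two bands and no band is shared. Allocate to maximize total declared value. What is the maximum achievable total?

Maximum total: $3996M

This is the linear assignment problem.
Optimal: OrbitCom→Band G ($978M), Meridian→Band D ($844M), Solara→Band E ($540M), Pulse→Band B ($968M), PeakComm→Band C ($666M) — total 978+844+540+968+666 = $3996M.
Row-greedy (each operator in turn takes its best remaining band) gives $3801M, worse by 195.
Swapping OrbitCom↔Meridian (OrbitCom→Band D $522M, Meridian→Band G $240M) loses 1060.
Checked against all permutations: $3996M is optimal.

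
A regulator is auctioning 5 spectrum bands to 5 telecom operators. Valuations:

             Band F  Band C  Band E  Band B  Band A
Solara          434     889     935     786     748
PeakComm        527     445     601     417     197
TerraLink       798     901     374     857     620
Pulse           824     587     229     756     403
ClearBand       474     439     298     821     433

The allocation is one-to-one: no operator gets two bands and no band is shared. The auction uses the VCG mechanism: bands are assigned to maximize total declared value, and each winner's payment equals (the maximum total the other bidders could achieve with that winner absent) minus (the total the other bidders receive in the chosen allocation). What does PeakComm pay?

PeakComm pays $187M.

Efficient allocation: Solara→Band A ($748M), PeakComm→Band E ($601M), TerraLink→Band C ($901M), Pulse→Band F ($824M), ClearBand→Band B ($821M); total welfare W = $3895M.
PeakComm receives Band E at value $601M, so the others get W − 601 = $3294M.
Without PeakComm: best allocation of the remaining 4 bidders over all 5 bands is Solara→Band E ($935M), TerraLink→Band C ($901M), Pulse→Band F ($824M), ClearBand→Band B ($821M), total $3481M.
VCG payment = (others' best without PeakComm) − (others' welfare with PeakComm) = 3481 − 3294 = $187M.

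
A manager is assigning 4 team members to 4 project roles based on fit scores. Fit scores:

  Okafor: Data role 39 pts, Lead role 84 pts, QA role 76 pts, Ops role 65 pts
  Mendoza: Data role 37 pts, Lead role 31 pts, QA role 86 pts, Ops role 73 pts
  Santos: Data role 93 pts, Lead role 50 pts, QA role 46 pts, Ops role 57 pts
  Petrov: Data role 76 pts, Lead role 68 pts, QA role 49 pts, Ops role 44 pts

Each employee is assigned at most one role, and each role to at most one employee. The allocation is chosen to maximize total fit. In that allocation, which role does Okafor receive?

Okafor receives Ops role.

Optimal: Okafor→Ops role (65 pts), Mendoza→QA role (86 pts), Santos→Data role (93 pts), Petrov→Lead role (68 pts) — total 65+86+93+68 = 312 pts.
Okafor's own top role is Lead role (84 pts), but forcing Okafor→Lead role and reassigning the rest optimally gives only 307 pts — worse by 5.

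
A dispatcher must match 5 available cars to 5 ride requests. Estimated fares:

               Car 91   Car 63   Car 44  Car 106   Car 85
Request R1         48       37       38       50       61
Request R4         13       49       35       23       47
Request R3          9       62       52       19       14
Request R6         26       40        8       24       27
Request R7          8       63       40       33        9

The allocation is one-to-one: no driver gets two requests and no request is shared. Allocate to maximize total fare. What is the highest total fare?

Optimal: Car 91→Request R6 ($26), Car 63→Request R7 ($63), Car 44→Request R3 ($52), Car 106→Request R1 ($50), Car 85→Request R4 ($47) — total 26+63+52+50+47 = $238.
Swapping Car 44↔Car 106 (Car 44→Request R1 $38, Car 106→Request R3 $19) loses 45.
Checked against all permutations: $238 is optimal.

Maximum total: $238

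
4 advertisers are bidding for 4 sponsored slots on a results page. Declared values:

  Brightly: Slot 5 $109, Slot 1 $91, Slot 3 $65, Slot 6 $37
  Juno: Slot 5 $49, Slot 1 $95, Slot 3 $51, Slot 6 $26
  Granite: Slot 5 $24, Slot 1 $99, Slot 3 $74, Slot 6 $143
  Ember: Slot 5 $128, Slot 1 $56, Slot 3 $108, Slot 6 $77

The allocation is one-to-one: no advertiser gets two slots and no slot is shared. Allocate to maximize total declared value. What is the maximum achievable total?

Maximum total: $455

Optimal: Brightly→Slot 5 ($109), Juno→Slot 1 ($95), Granite→Slot 6 ($143), Ember→Slot 3 ($108) — total 109+95+143+108 = $455.
Column-greedy (each slot in turn goes to its best remaining advertiser) gives $318, worse by 137.
Next-best assignment: Brightly→Slot 3, Juno→Slot 1, Granite→Slot 6, Ember→Slot 5 = $431.
Checked against all permutations: $455 is optimal.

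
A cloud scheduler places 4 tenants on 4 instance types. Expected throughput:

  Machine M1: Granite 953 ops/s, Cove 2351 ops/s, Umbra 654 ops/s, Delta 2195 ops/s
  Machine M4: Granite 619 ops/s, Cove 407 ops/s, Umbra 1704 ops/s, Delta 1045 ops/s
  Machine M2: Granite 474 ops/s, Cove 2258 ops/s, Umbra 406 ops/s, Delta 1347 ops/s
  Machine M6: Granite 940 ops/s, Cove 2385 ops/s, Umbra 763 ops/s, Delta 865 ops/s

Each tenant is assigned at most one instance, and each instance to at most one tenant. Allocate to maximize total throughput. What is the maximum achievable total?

Max total: 7097 ops/s

Treat this as an assignment problem: match each tenant to one instance.
Optimal: Granite→Machine M6 (940 ops/s), Cove→Machine M2 (2258 ops/s), Umbra→Machine M4 (1704 ops/s), Delta→Machine M1 (2195 ops/s) — total 940+2258+1704+2195 = 7097 ops/s.
Max-entry greedy (repeatedly take the single best remaining cell) gives 6758 ops/s, worse by 339.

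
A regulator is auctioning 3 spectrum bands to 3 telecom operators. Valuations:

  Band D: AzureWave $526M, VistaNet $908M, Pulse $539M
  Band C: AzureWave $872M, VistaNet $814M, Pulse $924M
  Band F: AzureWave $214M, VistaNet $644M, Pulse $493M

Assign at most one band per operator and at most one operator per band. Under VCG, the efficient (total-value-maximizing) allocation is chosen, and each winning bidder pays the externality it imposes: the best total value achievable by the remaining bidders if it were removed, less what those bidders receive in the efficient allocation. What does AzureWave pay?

Efficient allocation: AzureWave→Band C ($872M), VistaNet→Band D ($908M), Pulse→Band F ($493M); total welfare W = $2273M.
AzureWave receives Band C at value $872M, so the others get W − 872 = $1401M.
Without AzureWave: best allocation of the remaining 2 bidders over all 3 bands is VistaNet→Band D ($908M), Pulse→Band C ($924M), total $1832M.
VCG payment = (others' best without AzureWave) − (others' welfare with AzureWave) = 1832 − 1401 = $431M.

AzureWave pays $431M.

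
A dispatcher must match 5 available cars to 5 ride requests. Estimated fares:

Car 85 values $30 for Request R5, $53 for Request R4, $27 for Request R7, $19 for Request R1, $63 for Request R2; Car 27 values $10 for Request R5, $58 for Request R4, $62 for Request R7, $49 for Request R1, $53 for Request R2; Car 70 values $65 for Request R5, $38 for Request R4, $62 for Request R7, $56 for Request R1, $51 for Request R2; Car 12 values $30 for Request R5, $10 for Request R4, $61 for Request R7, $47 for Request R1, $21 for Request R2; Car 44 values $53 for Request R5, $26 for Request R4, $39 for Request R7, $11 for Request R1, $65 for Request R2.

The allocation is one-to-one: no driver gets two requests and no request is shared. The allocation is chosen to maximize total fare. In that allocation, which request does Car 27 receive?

Optimal: Car 85→Request R4 ($53), Car 27→Request R1 ($49), Car 70→Request R5 ($65), Car 12→Request R7 ($61), Car 44→Request R2 ($65) — total 53+49+65+61+65 = $293.
Max-entry greedy (repeatedly take the single best remaining cell) gives $292, worse by 1.
Swapping Car 12↔Car 85 (Car 12→Request R4 $10, Car 85→Request R7 $27) loses 77.
Car 27's own top request is Request R7 ($62), but forcing Car 27→Request R7 and reassigning the rest optimally gives only $292 — worse by 1.

Car 27 receives Request R1.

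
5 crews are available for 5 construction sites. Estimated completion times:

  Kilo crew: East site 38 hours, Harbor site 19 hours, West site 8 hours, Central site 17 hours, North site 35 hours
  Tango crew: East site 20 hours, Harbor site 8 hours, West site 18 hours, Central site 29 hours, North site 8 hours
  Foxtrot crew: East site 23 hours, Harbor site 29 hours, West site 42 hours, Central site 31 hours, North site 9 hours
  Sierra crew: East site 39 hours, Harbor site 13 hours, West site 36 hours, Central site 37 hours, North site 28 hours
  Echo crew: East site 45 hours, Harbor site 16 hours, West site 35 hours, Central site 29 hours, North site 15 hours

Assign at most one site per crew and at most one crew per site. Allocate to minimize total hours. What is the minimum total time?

Min total: 79 hours

Treat this as an assignment problem: match each crew to one site.
Optimal: Kilo crew→West site (8 hours), Tango crew→East site (20 hours), Foxtrot crew→North site (9 hours), Sierra crew→Harbor site (13 hours), Echo crew→Central site (29 hours) — total 8+20+9+13+29 = 79 hours.
Row-greedy (each crew in turn takes its cheapest remaining site) gives 107 hours, worse by 28.
No other one-to-one assignment undercuts 79 hours.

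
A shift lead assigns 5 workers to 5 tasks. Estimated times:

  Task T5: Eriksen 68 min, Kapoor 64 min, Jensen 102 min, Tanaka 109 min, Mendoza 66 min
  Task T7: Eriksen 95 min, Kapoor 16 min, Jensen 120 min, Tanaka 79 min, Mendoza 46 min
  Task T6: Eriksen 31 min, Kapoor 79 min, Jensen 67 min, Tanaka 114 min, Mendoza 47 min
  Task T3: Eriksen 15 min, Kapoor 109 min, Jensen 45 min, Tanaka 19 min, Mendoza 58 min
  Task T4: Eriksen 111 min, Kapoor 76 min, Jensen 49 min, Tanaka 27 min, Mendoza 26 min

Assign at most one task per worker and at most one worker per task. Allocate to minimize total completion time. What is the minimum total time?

Treat this as an assignment problem: match each worker to one task.
Optimal: Eriksen→Task T6 (31 min), Kapoor→Task T7 (16 min), Jensen→Task T4 (49 min), Tanaka→Task T3 (19 min), Mendoza→Task T5 (66 min) — total 31+16+49+19+66 = 181 min.
Row-greedy (each worker in turn takes its cheapest remaining task) gives 236 min, worse by 55.
Next-best assignment: Eriksen→Task T6, Kapoor→Task T7, Jensen→Task T3, Tanaka→Task T4, Mendoza→Task T5 = 185 min.
Swapping Eriksen↔Mendoza (Eriksen→Task T5 68 min, Mendoza→Task T6 47 min) adds 18.
Every other assignment is strictly worse.

Minimum total: 181 min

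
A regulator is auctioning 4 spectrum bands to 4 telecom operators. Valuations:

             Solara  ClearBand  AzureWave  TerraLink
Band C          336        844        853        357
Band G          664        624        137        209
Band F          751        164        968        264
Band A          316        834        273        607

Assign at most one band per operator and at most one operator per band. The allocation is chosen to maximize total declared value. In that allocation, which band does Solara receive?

Optimal: Solara→Band G ($664M), ClearBand→Band C ($844M), AzureWave→Band F ($968M), TerraLink→Band A ($607M) — total 664+844+968+607 = $3083M.
Column-greedy (each band in turn goes to its best remaining operator) gives $2615M, worse by 468.
Solara's own top band is Band F ($751M), but forcing Solara→Band F and reassigning the rest optimally gives only $2835M — worse by 248.

Solara receives Band G.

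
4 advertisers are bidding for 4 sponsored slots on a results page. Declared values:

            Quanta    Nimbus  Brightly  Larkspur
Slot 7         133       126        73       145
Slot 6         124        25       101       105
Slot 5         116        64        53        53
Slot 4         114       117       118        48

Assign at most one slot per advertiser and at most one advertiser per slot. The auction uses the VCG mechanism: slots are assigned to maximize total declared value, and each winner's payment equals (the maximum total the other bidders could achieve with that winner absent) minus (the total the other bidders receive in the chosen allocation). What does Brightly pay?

Efficient allocation: Quanta→Slot 5 ($116), Nimbus→Slot 4 ($117), Brightly→Slot 6 ($101), Larkspur→Slot 7 ($145); total welfare W = $479.
Brightly receives Slot 6 at value $101, so the others get W − 101 = $378.
Without Brightly: best allocation of the remaining 3 bidders over all 4 slots is Quanta→Slot 6 ($124), Nimbus→Slot 4 ($117), Larkspur→Slot 7 ($145), total $386.
VCG payment = (others' best without Brightly) − (others' welfare with Brightly) = 386 − 378 = $8.

Brightly pays $8.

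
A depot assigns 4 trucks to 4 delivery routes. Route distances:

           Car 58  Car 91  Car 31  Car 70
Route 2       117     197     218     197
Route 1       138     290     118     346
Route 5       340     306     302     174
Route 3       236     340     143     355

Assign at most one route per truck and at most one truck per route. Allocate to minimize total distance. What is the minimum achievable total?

This is the linear assignment problem.
Optimal: Car 58→Route 1 (138 km), Car 91→Route 2 (197 km), Car 31→Route 3 (143 km), Car 70→Route 5 (174 km) — total 138+197+143+174 = 652 km.
Row-greedy (each truck in turn takes its cheapest remaining route) gives 724 km, worse by 72.
Swapping Car 58↔Car 31 (Car 58→Route 3 236 km, Car 31→Route 1 118 km) adds 73.

Min total: 652 km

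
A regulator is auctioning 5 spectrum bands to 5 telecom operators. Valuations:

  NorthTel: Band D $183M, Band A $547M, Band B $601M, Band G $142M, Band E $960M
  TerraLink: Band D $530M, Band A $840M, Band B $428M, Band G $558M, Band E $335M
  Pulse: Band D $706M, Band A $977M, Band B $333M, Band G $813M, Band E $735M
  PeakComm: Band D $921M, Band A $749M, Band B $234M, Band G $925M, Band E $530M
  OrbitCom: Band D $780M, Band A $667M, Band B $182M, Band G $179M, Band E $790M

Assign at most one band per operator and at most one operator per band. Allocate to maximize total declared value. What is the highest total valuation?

Optimal: NorthTel→Band E ($960M), TerraLink→Band B ($428M), Pulse→Band A ($977M), PeakComm→Band G ($925M), OrbitCom→Band D ($780M) — total 960+428+977+925+780 = $4070M.
Column-greedy (each band in turn goes to its best remaining operator) gives $3847M, worse by 223.
Next-best assignment: NorthTel→Band B, TerraLink→Band A, Pulse→Band G, PeakComm→Band D, OrbitCom→Band E = $3965M.
Every other assignment is strictly worse.

Max total: $4070M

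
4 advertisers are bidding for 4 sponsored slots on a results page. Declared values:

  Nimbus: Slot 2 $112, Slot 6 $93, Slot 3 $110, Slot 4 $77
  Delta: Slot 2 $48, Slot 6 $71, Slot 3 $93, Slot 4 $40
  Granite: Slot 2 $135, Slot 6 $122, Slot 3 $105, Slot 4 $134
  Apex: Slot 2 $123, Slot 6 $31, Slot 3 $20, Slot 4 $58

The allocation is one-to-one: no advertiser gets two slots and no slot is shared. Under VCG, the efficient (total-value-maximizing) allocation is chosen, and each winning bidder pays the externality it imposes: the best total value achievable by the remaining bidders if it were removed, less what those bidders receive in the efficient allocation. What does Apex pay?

Efficient allocation: Nimbus→Slot 6 ($93), Delta→Slot 3 ($93), Granite→Slot 4 ($134), Apex→Slot 2 ($123); total welfare W = $443.
Apex receives Slot 2 at value $123, so the others get W − 123 = $320.
Without Apex: best allocation of the remaining 3 bidders over all 4 slots is Nimbus→Slot 2 ($112), Delta→Slot 3 ($93), Granite→Slot 4 ($134), total $339.
VCG payment = (others' best without Apex) − (others' welfare with Apex) = 339 − 320 = $19.

Apex pays $19.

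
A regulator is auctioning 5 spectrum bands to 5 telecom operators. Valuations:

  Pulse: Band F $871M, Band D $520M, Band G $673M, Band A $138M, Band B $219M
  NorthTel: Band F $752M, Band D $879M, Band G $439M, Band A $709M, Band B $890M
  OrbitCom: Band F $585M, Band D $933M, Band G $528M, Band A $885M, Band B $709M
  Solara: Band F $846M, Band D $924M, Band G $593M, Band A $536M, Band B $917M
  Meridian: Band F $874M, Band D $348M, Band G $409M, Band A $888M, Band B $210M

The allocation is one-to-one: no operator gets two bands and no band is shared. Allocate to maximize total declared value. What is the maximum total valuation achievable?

Maximum total: $4246M

This is a one-to-one assignment (maximum-weight bipartite matching).
Optimal: Pulse→Band G ($673M), NorthTel→Band B ($890M), OrbitCom→Band A ($885M), Solara→Band D ($924M), Meridian→Band F ($874M) — total 673+890+885+924+874 = $4246M.
Column-greedy (each band in turn goes to its best remaining operator) gives $4106M, worse by 140.
Swapping OrbitCom↔NorthTel (OrbitCom→Band B $709M, NorthTel→Band A $709M) loses 357.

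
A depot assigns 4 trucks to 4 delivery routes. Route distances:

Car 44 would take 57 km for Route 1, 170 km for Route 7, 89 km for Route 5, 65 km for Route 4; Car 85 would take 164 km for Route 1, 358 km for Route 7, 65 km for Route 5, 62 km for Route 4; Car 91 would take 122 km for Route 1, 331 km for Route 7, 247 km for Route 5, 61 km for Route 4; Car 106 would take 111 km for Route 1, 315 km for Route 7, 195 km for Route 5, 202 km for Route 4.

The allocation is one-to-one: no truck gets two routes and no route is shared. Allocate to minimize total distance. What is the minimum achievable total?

Minimum total: 407 km

Treat this as an assignment problem: match each truck to one route.
Optimal: Car 44→Route 7 (170 km), Car 85→Route 5 (65 km), Car 91→Route 4 (61 km), Car 106→Route 1 (111 km) — total 170+65+61+111 = 407 km.
Next-best assignment: Car 44→Route 1, Car 85→Route 5, Car 91→Route 4, Car 106→Route 7 = 498 km.
No other one-to-one assignment undercuts 407 km.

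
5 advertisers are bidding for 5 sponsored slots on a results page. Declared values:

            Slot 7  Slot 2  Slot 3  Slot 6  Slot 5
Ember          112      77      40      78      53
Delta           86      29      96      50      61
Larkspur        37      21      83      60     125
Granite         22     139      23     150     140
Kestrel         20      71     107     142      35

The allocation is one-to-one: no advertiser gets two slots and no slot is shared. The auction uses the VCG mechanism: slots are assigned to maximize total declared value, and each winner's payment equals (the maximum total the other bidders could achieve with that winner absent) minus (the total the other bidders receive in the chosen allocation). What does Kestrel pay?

Kestrel pays $11.

Efficient allocation: Ember→Slot 7 ($112), Delta→Slot 3 ($96), Larkspur→Slot 5 ($125), Granite→Slot 2 ($139), Kestrel→Slot 6 ($142); total welfare W = $614.
Kestrel receives Slot 6 at value $142, so the others get W − 142 = $472.
Without Kestrel: best allocation of the remaining 4 bidders over all 5 slots is Ember→Slot 7 ($112), Delta→Slot 3 ($96), Larkspur→Slot 5 ($125), Granite→Slot 6 ($150), total $483.
VCG payment = (others' best without Kestrel) − (others' welfare with Kestrel) = 483 − 472 = $11.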